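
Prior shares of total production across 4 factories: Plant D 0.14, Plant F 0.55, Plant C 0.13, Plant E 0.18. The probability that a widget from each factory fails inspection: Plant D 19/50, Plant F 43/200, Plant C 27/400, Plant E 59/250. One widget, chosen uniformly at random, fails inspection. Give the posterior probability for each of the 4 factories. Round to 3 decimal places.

Plant D 0.239, Plant F 0.531, Plant C 0.039, Plant E 0.191

Prior × likelihood for each hypothesis:
  Plant D: 0.14 × 0.38 = 0.0532
  Plant F: 0.55 × 0.215 = 0.11825
  Plant C: 0.13 × 0.0675 = 0.008775
  Plant E: 0.18 × 0.236 = 0.04248
Total = 0.222705.
P(Plant D | nonconforming) = 0.0532/0.222705 ≈ 0.239
P(Plant F | nonconforming) = 0.11825/0.222705 ≈ 0.531
P(Plant C | nonconforming) = 0.008775/0.222705 ≈ 0.039
P(Plant E | nonconforming) = 0.04248/0.222705 ≈ 0.191
(Check: 0.239+0.531+0.039+0.191 = 1.000.)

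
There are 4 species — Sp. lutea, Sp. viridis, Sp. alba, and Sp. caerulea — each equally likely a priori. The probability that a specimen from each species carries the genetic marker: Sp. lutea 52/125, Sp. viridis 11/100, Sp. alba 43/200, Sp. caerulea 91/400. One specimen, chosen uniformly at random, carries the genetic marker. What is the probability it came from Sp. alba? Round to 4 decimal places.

0.2220

Since the prior is uniform, the posterior is proportional to the likelihood:
  Sp. lutea: 0.416
  Sp. viridis: 0.11
  Sp. alba: 0.215
  Sp. caerulea: 0.2275
Sum = 0.9685.
P(Sp. alba | evidence) = 0.215 / 0.9685 ≈ 0.2220.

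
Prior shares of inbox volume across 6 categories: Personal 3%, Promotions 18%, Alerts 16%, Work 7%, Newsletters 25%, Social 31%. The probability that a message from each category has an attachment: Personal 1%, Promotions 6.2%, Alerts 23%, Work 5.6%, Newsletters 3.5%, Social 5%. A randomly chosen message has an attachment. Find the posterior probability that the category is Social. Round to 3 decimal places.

0.203

Prior × likelihood for each hypothesis:
  Personal: 0.03 × 0.01 = 0.0003
  Promotions: 0.18 × 0.062 = 0.01116
  Alerts: 0.16 × 0.23 = 0.0368
  Work: 0.07 × 0.056 = 0.00392
  Newsletters: 0.25 × 0.035 = 0.00875
  Social: 0.31 × 0.05 = 0.0155
Normalizing constant = 0.07643.
P(Social | evidence) = 0.0155 / 0.07643 ≈ 0.203.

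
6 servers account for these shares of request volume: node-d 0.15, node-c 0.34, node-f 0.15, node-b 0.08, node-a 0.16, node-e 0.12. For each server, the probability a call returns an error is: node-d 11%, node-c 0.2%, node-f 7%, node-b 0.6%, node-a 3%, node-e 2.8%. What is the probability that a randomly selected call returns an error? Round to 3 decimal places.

0.036

Unnormalized posteriors (prior × likelihood):
  node-d: 0.15 × 0.11 = 0.0165
  node-c: 0.34 × 0.002 = 0.00068
  node-f: 0.15 × 0.07 = 0.0105
  node-b: 0.08 × 0.006 = 0.00048
  node-a: 0.16 × 0.03 = 0.0048
  node-e: 0.12 × 0.028 = 0.00336
P(error) = 0.0165 + 0.00068 + 0.0105 + 0.00048 + 0.0048 + 0.00336 = 0.03632 → 0.036.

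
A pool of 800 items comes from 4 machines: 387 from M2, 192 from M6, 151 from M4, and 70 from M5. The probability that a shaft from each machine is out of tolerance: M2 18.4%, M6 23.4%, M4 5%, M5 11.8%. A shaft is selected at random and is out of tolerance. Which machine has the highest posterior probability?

M2

Unnormalized posteriors (prior × likelihood):
  M2: 0.48375 × 0.184 = 0.08901
  M6: 0.24 × 0.234 = 0.05616
  M4: 0.18875 × 0.05 = 0.0094375
  M5: 0.0875 × 0.118 = 0.010325
Normalizing constant = 0.1649325.
Largest term belongs to M2, so M2 is most probable.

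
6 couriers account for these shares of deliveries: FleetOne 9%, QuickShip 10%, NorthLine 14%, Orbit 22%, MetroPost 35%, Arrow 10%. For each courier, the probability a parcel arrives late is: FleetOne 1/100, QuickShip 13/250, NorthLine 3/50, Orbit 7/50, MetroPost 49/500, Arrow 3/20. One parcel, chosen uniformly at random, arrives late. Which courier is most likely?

MetroPost

Prior × likelihood for each hypothesis:
  FleetOne: 0.09 × 0.01 = 0.0009
  QuickShip: 0.1 × 0.052 = 0.0052
  NorthLine: 0.14 × 0.06 = 0.0084
  Orbit: 0.22 × 0.14 = 0.0308
  MetroPost: 0.35 × 0.098 = 0.0343
  Arrow: 0.1 × 0.15 = 0.015
Total = 0.0946.
Largest term belongs to MetroPost, so MetroPost is most probable.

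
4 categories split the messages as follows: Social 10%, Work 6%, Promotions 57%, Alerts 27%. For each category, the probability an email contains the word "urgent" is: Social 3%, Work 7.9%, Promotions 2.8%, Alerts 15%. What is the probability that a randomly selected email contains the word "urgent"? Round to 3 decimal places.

0.064

By Bayes' rule, posterior ∝ prior × likelihood:
  Social: 0.1 × 0.03 = 0.003
  Work: 0.06 × 0.079 = 0.00474
  Promotions: 0.57 × 0.028 = 0.01596
  Alerts: 0.27 × 0.15 = 0.0405
P(urgent-flag) = 0.003 + 0.00474 + 0.01596 + 0.0405 = 0.0642 → 0.064.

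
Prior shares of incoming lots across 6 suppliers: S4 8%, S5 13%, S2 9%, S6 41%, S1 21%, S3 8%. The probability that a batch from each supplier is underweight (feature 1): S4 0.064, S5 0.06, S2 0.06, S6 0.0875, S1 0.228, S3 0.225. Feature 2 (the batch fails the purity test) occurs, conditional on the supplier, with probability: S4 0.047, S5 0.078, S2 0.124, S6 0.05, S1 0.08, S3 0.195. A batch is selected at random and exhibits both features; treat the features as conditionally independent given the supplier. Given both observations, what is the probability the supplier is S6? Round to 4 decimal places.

0.1684

Unnormalized posteriors (prior × likelihood):
  S4: 0.08 × 0.064 × 0.047 = 0.00024064
  S5: 0.13 × 0.06 × 0.078 = 0.0006084
  S2: 0.09 × 0.06 × 0.124 = 0.0006696
  S6: 0.41 × 0.0875 × 0.05 = 0.00179375
  S1: 0.21 × 0.228 × 0.08 = 0.0038304
  S3: 0.08 × 0.225 × 0.195 = 0.00351
Total = 0.01065279.
P(S6 | evidence) = 0.00179375 / 0.01065279 ≈ 0.1684.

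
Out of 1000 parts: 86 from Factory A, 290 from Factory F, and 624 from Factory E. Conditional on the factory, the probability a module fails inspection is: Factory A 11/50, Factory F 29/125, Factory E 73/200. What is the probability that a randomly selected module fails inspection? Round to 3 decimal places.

By Bayes' rule, posterior ∝ prior × likelihood:
  Factory A: 0.086 × 0.22 = 0.01892
  Factory F: 0.29 × 0.232 = 0.06728
  Factory E: 0.624 × 0.365 = 0.22776
P(nonconforming) = 0.01892 + 0.06728 + 0.22776 = 0.31396 → 0.314.

0.314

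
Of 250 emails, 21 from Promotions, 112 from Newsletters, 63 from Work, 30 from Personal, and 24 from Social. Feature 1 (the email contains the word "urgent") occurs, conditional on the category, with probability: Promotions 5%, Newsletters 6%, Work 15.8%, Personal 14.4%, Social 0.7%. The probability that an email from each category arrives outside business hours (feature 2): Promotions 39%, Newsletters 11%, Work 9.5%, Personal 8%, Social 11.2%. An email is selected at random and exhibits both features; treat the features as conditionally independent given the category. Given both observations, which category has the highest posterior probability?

Work

Compute prior × likelihood for every hypothesis:
  Promotions: 0.084 × 0.05 × 0.39 = 0.001638
  Newsletters: 0.448 × 0.06 × 0.11 = 0.0029568
  Work: 0.252 × 0.158 × 0.095 = 0.00378252
  Personal: 0.12 × 0.144 × 0.08 = 0.0013824
  Social: 0.096 × 0.007 × 0.112 = 0.000075264
Sum = 0.009834984.
Largest term belongs to Work, so Work is most probable.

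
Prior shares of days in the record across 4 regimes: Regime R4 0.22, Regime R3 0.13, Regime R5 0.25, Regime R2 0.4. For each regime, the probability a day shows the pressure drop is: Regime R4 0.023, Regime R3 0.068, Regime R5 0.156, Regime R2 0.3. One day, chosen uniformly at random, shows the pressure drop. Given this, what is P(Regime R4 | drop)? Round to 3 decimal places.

0.029

By Bayes' rule, posterior ∝ prior × likelihood:
  Regime R4: 0.22 × 0.023 = 0.00506
  Regime R3: 0.13 × 0.068 = 0.00884
  Regime R5: 0.25 × 0.156 = 0.039
  Regime R2: 0.4 × 0.3 = 0.12
Total = 0.1729.
P(Regime R4 | evidence) = 0.00506 / 0.1729 ≈ 0.029.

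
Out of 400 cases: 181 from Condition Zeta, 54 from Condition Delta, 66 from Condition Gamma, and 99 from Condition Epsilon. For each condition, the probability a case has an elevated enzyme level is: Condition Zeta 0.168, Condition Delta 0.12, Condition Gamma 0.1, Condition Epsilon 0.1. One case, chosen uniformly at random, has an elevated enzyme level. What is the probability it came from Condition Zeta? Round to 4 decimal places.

Compute prior × likelihood for every hypothesis:
  Condition Zeta: 0.4525 × 0.168 = 0.07602
  Condition Delta: 0.135 × 0.12 = 0.0162
  Condition Gamma: 0.165 × 0.1 = 0.0165
  Condition Epsilon: 0.2475 × 0.1 = 0.02475
Normalizing constant = 0.13347.
P(Condition Zeta | evidence) = 0.07602 / 0.13347 ≈ 0.5696.

0.5696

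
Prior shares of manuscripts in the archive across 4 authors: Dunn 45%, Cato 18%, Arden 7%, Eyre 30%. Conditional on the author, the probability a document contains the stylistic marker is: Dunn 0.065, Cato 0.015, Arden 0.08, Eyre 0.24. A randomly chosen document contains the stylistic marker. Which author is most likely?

Unnormalized posteriors (prior × likelihood):
  Dunn: 0.45 × 0.065 = 0.02925
  Cato: 0.18 × 0.015 = 0.0027
  Arden: 0.07 × 0.08 = 0.0056
  Eyre: 0.3 × 0.24 = 0.072
Sum = 0.10955.
Largest term belongs to Eyre, so Eyre is most probable.

Eyre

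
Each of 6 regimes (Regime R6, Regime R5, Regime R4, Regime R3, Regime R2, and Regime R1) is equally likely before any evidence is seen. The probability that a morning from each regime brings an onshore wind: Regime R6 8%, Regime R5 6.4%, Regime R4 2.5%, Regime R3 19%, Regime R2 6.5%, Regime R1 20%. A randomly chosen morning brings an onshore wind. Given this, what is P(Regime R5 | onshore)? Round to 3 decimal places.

0.103

Since the prior is uniform, the posterior is proportional to the likelihood:
  Regime R6: 0.08
  Regime R5: 0.064
  Regime R4: 0.025
  Regime R3: 0.19
  Regime R2: 0.065
  Regime R1: 0.2
Total = 0.624.
P(Regime R5 | evidence) = 0.064 / 0.624 ≈ 0.103.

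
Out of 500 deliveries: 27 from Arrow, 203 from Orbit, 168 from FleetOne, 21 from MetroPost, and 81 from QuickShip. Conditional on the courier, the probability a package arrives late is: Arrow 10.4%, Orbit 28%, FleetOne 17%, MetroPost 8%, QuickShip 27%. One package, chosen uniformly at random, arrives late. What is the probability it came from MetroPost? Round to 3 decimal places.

Unnormalized posteriors (prior × likelihood):
  Arrow: 0.054 × 0.104 = 0.005616
  Orbit: 0.406 × 0.28 = 0.11368
  FleetOne: 0.336 × 0.17 = 0.05712
  MetroPost: 0.042 × 0.08 = 0.00336
  QuickShip: 0.162 × 0.27 = 0.04374
Normalizing constant = 0.223516.
P(MetroPost | evidence) = 0.00336 / 0.223516 ≈ 0.015.

0.015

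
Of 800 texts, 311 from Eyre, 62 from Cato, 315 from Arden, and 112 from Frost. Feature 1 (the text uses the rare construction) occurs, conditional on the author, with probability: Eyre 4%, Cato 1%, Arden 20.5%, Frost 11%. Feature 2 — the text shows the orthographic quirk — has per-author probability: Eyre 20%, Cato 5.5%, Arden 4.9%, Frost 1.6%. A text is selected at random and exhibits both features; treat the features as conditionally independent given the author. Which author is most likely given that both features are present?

Arden

Unnormalized posteriors (prior × likelihood):
  Eyre: 0.38875 × 0.04 × 0.2 = 0.00311
  Cato: 0.0775 × 0.01 × 0.055 = 0.000042625
  Arden: 0.39375 × 0.205 × 0.049 = 0.00395521875
  Frost: 0.14 × 0.11 × 0.016 = 0.0002464
Sum = 0.00735424375.
Largest term belongs to Arden, so Arden is most probable.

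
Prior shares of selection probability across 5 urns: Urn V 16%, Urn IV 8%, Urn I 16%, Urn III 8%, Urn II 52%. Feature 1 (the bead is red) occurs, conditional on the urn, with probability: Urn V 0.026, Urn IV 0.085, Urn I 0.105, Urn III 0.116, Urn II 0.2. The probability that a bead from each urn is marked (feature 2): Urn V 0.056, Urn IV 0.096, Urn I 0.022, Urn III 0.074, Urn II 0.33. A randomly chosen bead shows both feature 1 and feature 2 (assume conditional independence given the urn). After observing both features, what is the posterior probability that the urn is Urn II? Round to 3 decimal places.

0.946

Compute prior × likelihood for every hypothesis:
  Urn V: 0.16 × 0.026 × 0.056 = 0.00023296
  Urn IV: 0.08 × 0.085 × 0.096 = 0.0006528
  Urn I: 0.16 × 0.105 × 0.022 = 0.0003696
  Urn III: 0.08 × 0.116 × 0.074 = 0.00068672
  Urn II: 0.52 × 0.2 × 0.33 = 0.03432
Total = 0.03626208.
P(Urn II | evidence) = 0.03432 / 0.03626208 ≈ 0.946.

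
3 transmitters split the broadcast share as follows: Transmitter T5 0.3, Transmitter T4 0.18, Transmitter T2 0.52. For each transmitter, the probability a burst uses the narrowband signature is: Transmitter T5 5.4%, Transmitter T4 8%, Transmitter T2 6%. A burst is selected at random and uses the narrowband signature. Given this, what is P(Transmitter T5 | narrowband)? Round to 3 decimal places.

Prior × likelihood for each hypothesis:
  Transmitter T5: 0.3 × 0.054 = 0.0162
  Transmitter T4: 0.18 × 0.08 = 0.0144
  Transmitter T2: 0.52 × 0.06 = 0.0312
Normalizing constant = 0.0618.
P(Transmitter T5 | evidence) = 0.0162 / 0.0618 ≈ 0.262.

0.262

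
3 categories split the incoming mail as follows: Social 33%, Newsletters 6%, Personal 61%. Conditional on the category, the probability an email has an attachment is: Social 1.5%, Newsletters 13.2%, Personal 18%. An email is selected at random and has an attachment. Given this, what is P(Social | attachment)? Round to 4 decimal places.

0.0404

Prior × likelihood for each hypothesis:
  Social: 0.33 × 0.015 = 0.00495
  Newsletters: 0.06 × 0.132 = 0.00792
  Personal: 0.61 × 0.18 = 0.1098
Sum = 0.12267.
P(Social | evidence) = 0.00495 / 0.12267 ≈ 0.0404.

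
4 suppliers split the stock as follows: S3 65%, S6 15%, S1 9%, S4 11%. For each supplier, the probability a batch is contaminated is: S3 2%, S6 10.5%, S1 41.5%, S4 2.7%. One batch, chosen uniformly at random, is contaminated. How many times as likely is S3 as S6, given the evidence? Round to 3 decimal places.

By Bayes' rule, posterior ∝ prior × likelihood:
  S3: 0.65 × 0.02 = 0.013
  S6: 0.15 × 0.105 = 0.01575
  S1: 0.09 × 0.415 = 0.03735
  S4: 0.11 × 0.027 = 0.00297
Total = 0.06907.
The ratio is 0.013 / 0.01575 (the normalizer cancels) = 0.825.

0.825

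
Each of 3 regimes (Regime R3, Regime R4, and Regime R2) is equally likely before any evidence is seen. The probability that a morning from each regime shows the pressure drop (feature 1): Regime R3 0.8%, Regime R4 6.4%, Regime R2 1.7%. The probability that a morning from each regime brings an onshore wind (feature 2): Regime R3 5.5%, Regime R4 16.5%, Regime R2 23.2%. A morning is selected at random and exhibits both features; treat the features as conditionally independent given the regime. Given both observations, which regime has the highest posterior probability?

Regime R4

Since the prior is uniform, the posterior is proportional to the likelihood:
  Regime R3: 0.008 × 0.055 = 0.00044
  Regime R4: 0.064 × 0.165 = 0.01056
  Regime R2: 0.017 × 0.232 = 0.003944
Normalizing constant = 0.014944.
Largest term belongs to Regime R4, so Regime R4 is most probable.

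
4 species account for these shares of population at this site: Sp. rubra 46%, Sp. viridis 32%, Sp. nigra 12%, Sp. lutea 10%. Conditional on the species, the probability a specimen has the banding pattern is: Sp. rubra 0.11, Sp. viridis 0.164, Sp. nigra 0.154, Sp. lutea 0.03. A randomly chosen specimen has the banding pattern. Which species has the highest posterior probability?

Sp. viridis

Unnormalized posteriors (prior × likelihood):
  Sp. rubra: 0.46 × 0.11 = 0.0506
  Sp. viridis: 0.32 × 0.164 = 0.05248
  Sp. nigra: 0.12 × 0.154 = 0.01848
  Sp. lutea: 0.1 × 0.03 = 0.003
Sum = 0.12456.
Largest term belongs to Sp. viridis, so Sp. viridis is most probable.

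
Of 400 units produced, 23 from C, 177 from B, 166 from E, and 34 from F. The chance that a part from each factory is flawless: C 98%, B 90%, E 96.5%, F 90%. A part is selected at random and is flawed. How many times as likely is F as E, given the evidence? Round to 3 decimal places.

Taking complements, P(flawed | each) = C 0.02, B 0.1, E 0.035, F 0.1.
By Bayes' rule, posterior ∝ prior × likelihood:
  C: 0.0575 × 0.02 = 0.00115
  B: 0.4425 × 0.1 = 0.04425
  E: 0.415 × 0.035 = 0.014525
  F: 0.085 × 0.1 = 0.0085
Sum = 0.068425.
The ratio is 0.0085 / 0.014525 (the normalizer cancels) = 0.585.

0.585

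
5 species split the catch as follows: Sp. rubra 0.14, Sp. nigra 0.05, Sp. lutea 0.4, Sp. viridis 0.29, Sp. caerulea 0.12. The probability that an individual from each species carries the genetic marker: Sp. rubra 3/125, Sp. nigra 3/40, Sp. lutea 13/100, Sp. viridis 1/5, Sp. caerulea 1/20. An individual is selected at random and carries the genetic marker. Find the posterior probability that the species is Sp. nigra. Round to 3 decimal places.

0.030

Unnormalized posteriors (prior × likelihood):
  Sp. rubra: 0.14 × 0.024 = 0.00336
  Sp. nigra: 0.05 × 0.075 = 0.00375
  Sp. lutea: 0.4 × 0.13 = 0.052
  Sp. viridis: 0.29 × 0.2 = 0.058
  Sp. caerulea: 0.12 × 0.05 = 0.006
Normalizing constant = 0.12311.
P(Sp. nigra | evidence) = 0.00375 / 0.12311 ≈ 0.030.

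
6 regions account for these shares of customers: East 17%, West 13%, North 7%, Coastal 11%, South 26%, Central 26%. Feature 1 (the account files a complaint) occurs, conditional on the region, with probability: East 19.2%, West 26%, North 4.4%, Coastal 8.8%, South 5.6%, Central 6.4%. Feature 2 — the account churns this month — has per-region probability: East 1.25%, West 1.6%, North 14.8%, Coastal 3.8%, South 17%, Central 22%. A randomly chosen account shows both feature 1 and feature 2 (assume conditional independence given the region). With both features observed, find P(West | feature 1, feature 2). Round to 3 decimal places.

Compute prior × likelihood for every hypothesis:
  East: 0.17 × 0.192 × 0.0125 = 0.000408
  West: 0.13 × 0.26 × 0.016 = 0.0005408
  North: 0.07 × 0.044 × 0.148 = 0.00045584
  Coastal: 0.11 × 0.088 × 0.038 = 0.00036784
  South: 0.26 × 0.056 × 0.17 = 0.0024752
  Central: 0.26 × 0.064 × 0.22 = 0.0036608
Total = 0.00790848.
P(West | evidence) = 0.0005408 / 0.00790848 ≈ 0.068.

0.068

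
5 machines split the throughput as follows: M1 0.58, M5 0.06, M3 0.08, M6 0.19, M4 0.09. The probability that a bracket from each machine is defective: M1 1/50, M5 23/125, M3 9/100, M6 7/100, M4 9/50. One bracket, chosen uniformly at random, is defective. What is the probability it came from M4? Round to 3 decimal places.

0.273

Prior × likelihood for each hypothesis:
  M1: 0.58 × 0.02 = 0.0116
  M5: 0.06 × 0.184 = 0.01104
  M3: 0.08 × 0.09 = 0.0072
  M6: 0.19 × 0.07 = 0.0133
  M4: 0.09 × 0.18 = 0.0162
Normalizing constant = 0.05934.
P(M4 | evidence) = 0.0162 / 0.05934 ≈ 0.273.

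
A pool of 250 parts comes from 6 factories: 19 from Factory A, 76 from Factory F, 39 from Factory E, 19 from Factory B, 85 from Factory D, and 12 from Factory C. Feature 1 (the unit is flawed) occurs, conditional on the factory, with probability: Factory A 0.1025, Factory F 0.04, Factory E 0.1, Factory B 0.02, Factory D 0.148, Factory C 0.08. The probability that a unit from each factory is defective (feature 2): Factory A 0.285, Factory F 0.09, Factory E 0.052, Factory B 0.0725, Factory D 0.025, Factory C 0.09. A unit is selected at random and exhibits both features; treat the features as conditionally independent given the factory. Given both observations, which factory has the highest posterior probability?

Unnormalized posteriors (prior × likelihood):
  Factory A: 0.076 × 0.1025 × 0.285 = 0.00222015
  Factory F: 0.304 × 0.04 × 0.09 = 0.0010944
  Factory E: 0.156 × 0.1 × 0.052 = 0.0008112
  Factory B: 0.076 × 0.02 × 0.0725 = 0.0001102
  Factory D: 0.34 × 0.148 × 0.025 = 0.001258
  Factory C: 0.048 × 0.08 × 0.09 = 0.0003456
Normalizing constant = 0.00583955.
Largest term belongs to Factory A, so Factory A is most probable.

Factory A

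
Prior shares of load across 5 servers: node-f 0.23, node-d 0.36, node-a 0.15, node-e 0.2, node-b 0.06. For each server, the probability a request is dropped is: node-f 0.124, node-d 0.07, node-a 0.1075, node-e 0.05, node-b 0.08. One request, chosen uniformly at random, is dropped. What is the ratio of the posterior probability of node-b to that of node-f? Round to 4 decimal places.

Prior × likelihood for each hypothesis:
  node-f: 0.23 × 0.124 = 0.02852
  node-d: 0.36 × 0.07 = 0.0252
  node-a: 0.15 × 0.1075 = 0.016125
  node-e: 0.2 × 0.05 = 0.01
  node-b: 0.06 × 0.08 = 0.0048
Sum = 0.084645.
The ratio is 0.0048 / 0.02852 (the normalizer cancels) = 0.1683.

0.1683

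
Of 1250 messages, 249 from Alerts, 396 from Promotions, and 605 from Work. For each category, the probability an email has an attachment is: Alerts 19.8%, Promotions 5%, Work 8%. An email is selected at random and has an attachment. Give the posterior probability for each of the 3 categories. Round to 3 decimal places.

Unnormalized posteriors (prior × likelihood):
  Alerts: 0.1992 × 0.198 = 0.0394416
  Promotions: 0.3168 × 0.05 = 0.01584
  Work: 0.484 × 0.08 = 0.03872
Sum = 0.0940016.
P(Alerts | attachment) = 0.0394416/0.0940016 ≈ 0.420
P(Promotions | attachment) = 0.01584/0.0940016 ≈ 0.169
P(Work | attachment) = 0.03872/0.0940016 ≈ 0.412

Alerts 0.420, Promotions 0.169, Work 0.412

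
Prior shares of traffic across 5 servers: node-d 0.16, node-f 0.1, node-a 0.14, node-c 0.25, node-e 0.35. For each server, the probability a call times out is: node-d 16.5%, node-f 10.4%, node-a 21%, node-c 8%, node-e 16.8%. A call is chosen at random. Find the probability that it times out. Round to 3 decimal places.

0.145

Unnormalized posteriors (prior × likelihood):
  node-d: 0.16 × 0.165 = 0.0264
  node-f: 0.1 × 0.104 = 0.0104
  node-a: 0.14 × 0.21 = 0.0294
  node-c: 0.25 × 0.08 = 0.02
  node-e: 0.35 × 0.168 = 0.0588
P(timeout) = 0.0264 + 0.0104 + 0.0294 + 0.02 + 0.0588 = 0.145 → 0.145.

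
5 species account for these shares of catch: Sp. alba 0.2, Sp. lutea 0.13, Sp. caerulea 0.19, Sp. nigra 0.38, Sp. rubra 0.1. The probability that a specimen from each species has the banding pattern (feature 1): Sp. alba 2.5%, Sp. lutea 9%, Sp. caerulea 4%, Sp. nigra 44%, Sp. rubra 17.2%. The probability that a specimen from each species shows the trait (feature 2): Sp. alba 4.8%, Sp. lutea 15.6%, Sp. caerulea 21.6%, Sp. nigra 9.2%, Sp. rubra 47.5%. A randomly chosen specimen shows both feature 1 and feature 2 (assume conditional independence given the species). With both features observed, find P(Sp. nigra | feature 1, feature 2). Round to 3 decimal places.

By Bayes' rule, posterior ∝ prior × likelihood:
  Sp. alba: 0.2 × 0.025 × 0.048 = 0.00024
  Sp. lutea: 0.13 × 0.09 × 0.156 = 0.0018252
  Sp. caerulea: 0.19 × 0.04 × 0.216 = 0.0016416
  Sp. nigra: 0.38 × 0.44 × 0.092 = 0.0153824
  Sp. rubra: 0.1 × 0.172 × 0.475 = 0.00817
Normalizing constant = 0.0272592.
P(Sp. nigra | evidence) = 0.0153824 / 0.0272592 ≈ 0.564.

0.564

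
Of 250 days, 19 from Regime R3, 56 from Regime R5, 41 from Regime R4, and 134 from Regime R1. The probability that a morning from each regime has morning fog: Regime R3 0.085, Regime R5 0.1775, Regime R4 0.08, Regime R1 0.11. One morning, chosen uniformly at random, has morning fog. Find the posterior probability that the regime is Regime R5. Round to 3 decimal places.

0.336

Unnormalized posteriors (prior × likelihood):
  Regime R3: 0.076 × 0.085 = 0.00646
  Regime R5: 0.224 × 0.1775 = 0.03976
  Regime R4: 0.164 × 0.08 = 0.01312
  Regime R1: 0.536 × 0.11 = 0.05896
Total = 0.1183.
P(Regime R5 | evidence) = 0.03976 / 0.1183 ≈ 0.336.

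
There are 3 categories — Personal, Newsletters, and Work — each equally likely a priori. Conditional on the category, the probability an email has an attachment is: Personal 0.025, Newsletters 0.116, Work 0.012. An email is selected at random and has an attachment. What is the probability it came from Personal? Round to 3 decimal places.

0.163

Since the prior is uniform, the posterior is proportional to the likelihood:
  Personal: 0.025
  Newsletters: 0.116
  Work: 0.012
Sum = 0.153.
P(Personal | evidence) = 0.025 / 0.153 ≈ 0.163.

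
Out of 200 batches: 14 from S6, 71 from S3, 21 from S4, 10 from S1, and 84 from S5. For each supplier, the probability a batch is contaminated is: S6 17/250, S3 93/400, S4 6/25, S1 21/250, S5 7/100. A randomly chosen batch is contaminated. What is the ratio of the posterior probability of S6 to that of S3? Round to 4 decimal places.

0.0577

Prior × likelihood for each hypothesis:
  S6: 0.07 × 0.068 = 0.00476
  S3: 0.355 × 0.2325 = 0.0825375
  S4: 0.105 × 0.24 = 0.0252
  S1: 0.05 × 0.084 = 0.0042
  S5: 0.42 × 0.07 = 0.0294
Sum = 0.1460975.
The ratio is 0.00476 / 0.0825375 (the normalizer cancels) = 0.0577.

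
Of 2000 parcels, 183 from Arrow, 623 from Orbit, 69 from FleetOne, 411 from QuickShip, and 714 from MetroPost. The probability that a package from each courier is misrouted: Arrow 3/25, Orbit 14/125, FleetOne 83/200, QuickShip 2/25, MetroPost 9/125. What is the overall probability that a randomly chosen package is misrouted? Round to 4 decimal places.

Compute prior × likelihood for every hypothesis:
  Arrow: 0.0915 × 0.12 = 0.01098
  Orbit: 0.3115 × 0.112 = 0.034888
  FleetOne: 0.0345 × 0.415 = 0.0143175
  QuickShip: 0.2055 × 0.08 = 0.01644
  MetroPost: 0.357 × 0.072 = 0.025704
P(misrouted) = 0.01098 + 0.034888 + 0.0143175 + 0.01644 + 0.025704 = 0.1023295 → 0.1023.

0.1023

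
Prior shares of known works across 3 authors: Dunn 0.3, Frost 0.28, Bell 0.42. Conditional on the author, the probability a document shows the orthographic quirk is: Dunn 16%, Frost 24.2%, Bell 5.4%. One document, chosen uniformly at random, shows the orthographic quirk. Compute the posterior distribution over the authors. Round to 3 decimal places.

Prior × likelihood for each hypothesis:
  Dunn: 0.3 × 0.16 = 0.048
  Frost: 0.28 × 0.242 = 0.06776
  Bell: 0.42 × 0.054 = 0.02268
Total = 0.13844.
P(Dunn | quirk) = 0.048/0.13844 ≈ 0.347
P(Frost | quirk) = 0.06776/0.13844 ≈ 0.489
P(Bell | quirk) = 0.02268/0.13844 ≈ 0.164

Dunn 0.347, Frost 0.489, Bell 0.164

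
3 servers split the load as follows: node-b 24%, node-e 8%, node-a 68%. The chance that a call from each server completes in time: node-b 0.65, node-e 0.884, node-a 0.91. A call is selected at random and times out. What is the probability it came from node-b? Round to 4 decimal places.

0.5438

Taking complements, P(timeout | each) = node-b 0.35, node-e 0.116, node-a 0.09.
Compute prior × likelihood for every hypothesis:
  node-b: 0.24 × 0.35 = 0.084
  node-e: 0.08 × 0.116 = 0.00928
  node-a: 0.68 × 0.09 = 0.0612
Normalizing constant = 0.15448.
P(node-b | evidence) = 0.084 / 0.15448 ≈ 0.5438.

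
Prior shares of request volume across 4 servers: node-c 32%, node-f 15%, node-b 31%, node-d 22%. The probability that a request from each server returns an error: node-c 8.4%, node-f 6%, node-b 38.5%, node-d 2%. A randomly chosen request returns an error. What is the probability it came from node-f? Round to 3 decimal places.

0.056

By Bayes' rule, posterior ∝ prior × likelihood:
  node-c: 0.32 × 0.084 = 0.02688
  node-f: 0.15 × 0.06 = 0.009
  node-b: 0.31 × 0.385 = 0.11935
  node-d: 0.22 × 0.02 = 0.0044
Sum = 0.15963.
P(node-f | evidence) = 0.009 / 0.15963 ≈ 0.056.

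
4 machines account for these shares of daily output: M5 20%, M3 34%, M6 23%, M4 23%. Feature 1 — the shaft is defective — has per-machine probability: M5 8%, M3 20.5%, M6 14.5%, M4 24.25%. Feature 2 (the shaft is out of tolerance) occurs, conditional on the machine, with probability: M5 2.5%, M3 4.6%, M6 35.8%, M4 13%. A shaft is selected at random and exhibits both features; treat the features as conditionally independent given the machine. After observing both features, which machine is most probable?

M6

Unnormalized posteriors (prior × likelihood):
  M5: 0.2 × 0.08 × 0.025 = 0.0004
  M3: 0.34 × 0.205 × 0.046 = 0.0032062
  M6: 0.23 × 0.145 × 0.358 = 0.0119393
  M4: 0.23 × 0.2425 × 0.13 = 0.00725075
Total = 0.02279625.
Largest term belongs to M6, so M6 is most probable.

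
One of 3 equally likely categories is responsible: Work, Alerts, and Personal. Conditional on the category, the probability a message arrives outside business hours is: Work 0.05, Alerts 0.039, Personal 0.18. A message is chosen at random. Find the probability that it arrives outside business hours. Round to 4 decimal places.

0.0897

With a uniform prior (1/3 each), posterior ∝ likelihood:
  Work: 0.05
  Alerts: 0.039
  Personal: 0.18
P(off-hours) = (1/3) × (0.05 + 0.039 + 0.18) = 0.269/3 ≈ 0.0897.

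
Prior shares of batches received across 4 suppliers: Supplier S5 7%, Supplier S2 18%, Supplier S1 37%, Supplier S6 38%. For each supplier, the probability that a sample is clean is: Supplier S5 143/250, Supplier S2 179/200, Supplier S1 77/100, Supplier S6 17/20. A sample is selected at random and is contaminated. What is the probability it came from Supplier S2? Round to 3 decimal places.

0.099

Taking complements, P(contaminated | each) = Supplier S5 0.428, Supplier S2 0.105, Supplier S1 0.23, Supplier S6 0.15.
Unnormalized posteriors (prior × likelihood):
  Supplier S5: 0.07 × 0.428 = 0.02996
  Supplier S2: 0.18 × 0.105 = 0.0189
  Supplier S1: 0.37 × 0.23 = 0.0851
  Supplier S6: 0.38 × 0.15 = 0.057
Total = 0.19096.
P(Supplier S2 | evidence) = 0.0189 / 0.19096 ≈ 0.099.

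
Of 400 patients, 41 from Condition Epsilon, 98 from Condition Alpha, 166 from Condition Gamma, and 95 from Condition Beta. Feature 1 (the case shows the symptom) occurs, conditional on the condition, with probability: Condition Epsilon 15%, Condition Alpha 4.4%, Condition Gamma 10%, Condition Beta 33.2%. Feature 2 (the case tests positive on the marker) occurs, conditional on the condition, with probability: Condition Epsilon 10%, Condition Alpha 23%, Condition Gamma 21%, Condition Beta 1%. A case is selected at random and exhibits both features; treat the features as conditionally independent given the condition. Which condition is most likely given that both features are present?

Condition Gamma

Unnormalized posteriors (prior × likelihood):
  Condition Epsilon: 0.1025 × 0.15 × 0.1 = 0.0015375
  Condition Alpha: 0.245 × 0.044 × 0.23 = 0.0024794
  Condition Gamma: 0.415 × 0.1 × 0.21 = 0.008715
  Condition Beta: 0.2375 × 0.332 × 0.01 = 0.0007885
Normalizing constant = 0.0135204.
Largest term belongs to Condition Gamma, so Condition Gamma is most probable.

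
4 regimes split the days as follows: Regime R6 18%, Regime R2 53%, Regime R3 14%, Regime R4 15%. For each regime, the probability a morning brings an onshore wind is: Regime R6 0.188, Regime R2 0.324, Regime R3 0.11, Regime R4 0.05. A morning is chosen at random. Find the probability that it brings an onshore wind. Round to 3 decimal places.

0.228

Prior × likelihood for each hypothesis:
  Regime R6: 0.18 × 0.188 = 0.03384
  Regime R2: 0.53 × 0.324 = 0.17172
  Regime R3: 0.14 × 0.11 = 0.0154
  Regime R4: 0.15 × 0.05 = 0.0075
P(onshore) = 0.03384 + 0.17172 + 0.0154 + 0.0075 = 0.22846 → 0.228.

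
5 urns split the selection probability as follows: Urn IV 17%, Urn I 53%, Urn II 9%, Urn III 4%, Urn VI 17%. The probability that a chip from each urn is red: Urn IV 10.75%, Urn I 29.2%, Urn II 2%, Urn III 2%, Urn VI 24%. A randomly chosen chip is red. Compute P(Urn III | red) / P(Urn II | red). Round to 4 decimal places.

Prior × likelihood for each hypothesis:
  Urn IV: 0.17 × 0.1075 = 0.018275
  Urn I: 0.53 × 0.292 = 0.15476
  Urn II: 0.09 × 0.02 = 0.0018
  Urn III: 0.04 × 0.02 = 0.0008
  Urn VI: 0.17 × 0.24 = 0.0408
Sum = 0.216435.
The ratio is 0.0008 / 0.0018 (the normalizer cancels) = 0.4444.

0.4444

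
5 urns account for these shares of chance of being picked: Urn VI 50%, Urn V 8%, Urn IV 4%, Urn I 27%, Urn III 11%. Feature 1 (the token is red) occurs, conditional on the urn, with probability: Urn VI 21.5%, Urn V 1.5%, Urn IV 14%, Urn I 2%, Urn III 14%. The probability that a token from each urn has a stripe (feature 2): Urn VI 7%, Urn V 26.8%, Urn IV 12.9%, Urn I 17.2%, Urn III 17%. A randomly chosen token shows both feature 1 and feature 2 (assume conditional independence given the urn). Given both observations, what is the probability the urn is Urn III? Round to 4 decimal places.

0.2161

Prior × likelihood for each hypothesis:
  Urn VI: 0.5 × 0.215 × 0.07 = 0.007525
  Urn V: 0.08 × 0.015 × 0.268 = 0.0003216
  Urn IV: 0.04 × 0.14 × 0.129 = 0.0007224
  Urn I: 0.27 × 0.02 × 0.172 = 0.0009288
  Urn III: 0.11 × 0.14 × 0.17 = 0.002618
Total = 0.0121158.
P(Urn III | evidence) = 0.002618 / 0.0121158 ≈ 0.2161.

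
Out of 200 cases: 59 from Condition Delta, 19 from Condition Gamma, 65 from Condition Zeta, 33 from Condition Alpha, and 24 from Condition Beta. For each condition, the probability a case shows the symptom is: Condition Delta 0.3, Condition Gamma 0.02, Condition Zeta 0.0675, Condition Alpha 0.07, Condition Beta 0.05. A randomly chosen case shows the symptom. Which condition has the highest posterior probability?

Condition Delta

By Bayes' rule, posterior ∝ prior × likelihood:
  Condition Delta: 0.295 × 0.3 = 0.0885
  Condition Gamma: 0.095 × 0.02 = 0.0019
  Condition Zeta: 0.325 × 0.0675 = 0.0219375
  Condition Alpha: 0.165 × 0.07 = 0.01155
  Condition Beta: 0.12 × 0.05 = 0.006
Total = 0.1298875.
Largest term belongs to Condition Delta, so Condition Delta is most probable.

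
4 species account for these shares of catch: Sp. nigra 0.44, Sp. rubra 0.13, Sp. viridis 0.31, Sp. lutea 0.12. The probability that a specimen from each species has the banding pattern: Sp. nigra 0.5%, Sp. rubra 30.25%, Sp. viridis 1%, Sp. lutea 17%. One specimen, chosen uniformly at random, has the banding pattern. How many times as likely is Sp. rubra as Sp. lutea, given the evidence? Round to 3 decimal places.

Unnormalized posteriors (prior × likelihood):
  Sp. nigra: 0.44 × 0.005 = 0.0022
  Sp. rubra: 0.13 × 0.3025 = 0.039325
  Sp. viridis: 0.31 × 0.01 = 0.0031
  Sp. lutea: 0.12 × 0.17 = 0.0204
Sum = 0.065025.
The ratio is 0.039325 / 0.0204 (the normalizer cancels) = 1.928.

1.928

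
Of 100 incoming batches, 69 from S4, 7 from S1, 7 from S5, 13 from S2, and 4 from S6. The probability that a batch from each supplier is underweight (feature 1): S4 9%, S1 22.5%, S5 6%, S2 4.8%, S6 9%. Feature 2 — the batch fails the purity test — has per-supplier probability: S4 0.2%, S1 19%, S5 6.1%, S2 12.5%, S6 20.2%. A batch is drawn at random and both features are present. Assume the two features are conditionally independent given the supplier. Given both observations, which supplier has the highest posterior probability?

Prior × likelihood for each hypothesis:
  S4: 0.69 × 0.09 × 0.002 = 0.0001242
  S1: 0.07 × 0.225 × 0.19 = 0.0029925
  S5: 0.07 × 0.06 × 0.061 = 0.0002562
  S2: 0.13 × 0.048 × 0.125 = 0.00078
  S6: 0.04 × 0.09 × 0.202 = 0.0007272
Sum = 0.0048801.
Largest term belongs to S1, so S1 is most probable.

S1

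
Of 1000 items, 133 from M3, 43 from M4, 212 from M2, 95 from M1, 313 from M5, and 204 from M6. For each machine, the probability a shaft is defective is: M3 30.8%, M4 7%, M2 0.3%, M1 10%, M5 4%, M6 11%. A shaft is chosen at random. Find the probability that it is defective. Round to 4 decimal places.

0.0891

Prior × likelihood for each hypothesis:
  M3: 0.133 × 0.308 = 0.040964
  M4: 0.043 × 0.07 = 0.00301
  M2: 0.212 × 0.003 = 0.000636
  M1: 0.095 × 0.1 = 0.0095
  M5: 0.313 × 0.04 = 0.01252
  M6: 0.204 × 0.11 = 0.02244
P(defective) = 0.040964 + 0.00301 + 0.000636 + 0.0095 + 0.01252 + 0.02244 = 0.08907 → 0.0891.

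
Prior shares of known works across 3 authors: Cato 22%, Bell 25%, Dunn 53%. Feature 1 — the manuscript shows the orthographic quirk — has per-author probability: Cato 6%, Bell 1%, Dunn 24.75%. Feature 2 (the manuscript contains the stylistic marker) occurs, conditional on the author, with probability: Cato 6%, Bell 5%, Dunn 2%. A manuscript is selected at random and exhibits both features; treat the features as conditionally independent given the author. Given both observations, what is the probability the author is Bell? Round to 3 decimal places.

0.035

Unnormalized posteriors (prior × likelihood):
  Cato: 0.22 × 0.06 × 0.06 = 0.000792
  Bell: 0.25 × 0.01 × 0.05 = 0.000125
  Dunn: 0.53 × 0.2475 × 0.02 = 0.0026235
Normalizing constant = 0.0035405.
P(Bell | evidence) = 0.000125 / 0.0035405 ≈ 0.035.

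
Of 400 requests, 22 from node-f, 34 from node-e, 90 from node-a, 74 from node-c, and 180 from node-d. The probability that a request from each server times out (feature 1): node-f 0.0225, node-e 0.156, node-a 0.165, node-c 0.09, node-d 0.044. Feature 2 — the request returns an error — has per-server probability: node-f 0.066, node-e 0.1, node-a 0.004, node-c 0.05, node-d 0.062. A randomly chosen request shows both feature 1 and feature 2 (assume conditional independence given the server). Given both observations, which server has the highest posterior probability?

node-e

Prior × likelihood for each hypothesis:
  node-f: 0.055 × 0.0225 × 0.066 = 0.000081675
  node-e: 0.085 × 0.156 × 0.1 = 0.001326
  node-a: 0.225 × 0.165 × 0.004 = 0.0001485
  node-c: 0.185 × 0.09 × 0.05 = 0.0008325
  node-d: 0.45 × 0.044 × 0.062 = 0.0012276
Normalizing constant = 0.003616275.
Largest term belongs to node-e, so node-e is most probable.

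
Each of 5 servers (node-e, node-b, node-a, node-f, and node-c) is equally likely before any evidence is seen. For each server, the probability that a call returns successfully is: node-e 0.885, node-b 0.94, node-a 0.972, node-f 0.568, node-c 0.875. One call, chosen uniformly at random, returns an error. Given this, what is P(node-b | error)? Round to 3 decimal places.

Taking complements, P(error | each) = node-e 0.115, node-b 0.06, node-a 0.028, node-f 0.432, node-c 0.125.
Since the prior is uniform, the posterior is proportional to the likelihood:
  node-e: 0.115
  node-b: 0.06
  node-a: 0.028
  node-f: 0.432
  node-c: 0.125
Normalizing constant = 0.76.
P(node-b | evidence) = 0.06 / 0.76 ≈ 0.079.

0.079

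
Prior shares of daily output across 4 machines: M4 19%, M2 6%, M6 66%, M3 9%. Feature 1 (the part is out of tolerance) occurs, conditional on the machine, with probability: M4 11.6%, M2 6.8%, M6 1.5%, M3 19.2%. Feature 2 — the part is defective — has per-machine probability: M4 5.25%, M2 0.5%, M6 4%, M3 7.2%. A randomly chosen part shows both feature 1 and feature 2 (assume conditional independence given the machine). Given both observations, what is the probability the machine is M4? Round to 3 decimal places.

Unnormalized posteriors (prior × likelihood):
  M4: 0.19 × 0.116 × 0.0525 = 0.0011571
  M2: 0.06 × 0.068 × 0.005 = 0.0000204
  M6: 0.66 × 0.015 × 0.04 = 0.000396
  M3: 0.09 × 0.192 × 0.072 = 0.00124416
Normalizing constant = 0.00281766.
P(M4 | evidence) = 0.0011571 / 0.00281766 ≈ 0.411.

0.411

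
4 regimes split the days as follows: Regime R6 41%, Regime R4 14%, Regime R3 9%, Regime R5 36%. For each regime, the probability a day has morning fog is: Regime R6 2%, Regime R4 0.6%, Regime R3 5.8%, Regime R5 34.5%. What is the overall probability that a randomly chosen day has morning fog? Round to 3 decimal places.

By Bayes' rule, posterior ∝ prior × likelihood:
  Regime R6: 0.41 × 0.02 = 0.0082
  Regime R4: 0.14 × 0.006 = 0.00084
  Regime R3: 0.09 × 0.058 = 0.00522
  Regime R5: 0.36 × 0.345 = 0.1242
P(fog) = 0.0082 + 0.00084 + 0.00522 + 0.1242 = 0.13846 → 0.138.

0.138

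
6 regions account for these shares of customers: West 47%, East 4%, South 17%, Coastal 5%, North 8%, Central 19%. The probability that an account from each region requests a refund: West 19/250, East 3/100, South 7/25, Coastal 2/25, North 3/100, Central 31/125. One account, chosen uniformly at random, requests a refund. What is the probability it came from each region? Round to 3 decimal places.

West 0.259, East 0.009, South 0.345, Coastal 0.029, North 0.017, Central 0.341

By Bayes' rule, posterior ∝ prior × likelihood:
  West: 0.47 × 0.076 = 0.03572
  East: 0.04 × 0.03 = 0.0012
  South: 0.17 × 0.28 = 0.0476
  Coastal: 0.05 × 0.08 = 0.004
  North: 0.08 × 0.03 = 0.0024
  Central: 0.19 × 0.248 = 0.04712
Sum = 0.13804.
P(West | refund) = 0.03572/0.13804 ≈ 0.259
P(East | refund) = 0.0012/0.13804 ≈ 0.009
P(South | refund) = 0.0476/0.13804 ≈ 0.345
P(Coastal | refund) = 0.004/0.13804 ≈ 0.029
P(North | refund) = 0.0024/0.13804 ≈ 0.017
P(Central | refund) = 0.04712/0.13804 ≈ 0.341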